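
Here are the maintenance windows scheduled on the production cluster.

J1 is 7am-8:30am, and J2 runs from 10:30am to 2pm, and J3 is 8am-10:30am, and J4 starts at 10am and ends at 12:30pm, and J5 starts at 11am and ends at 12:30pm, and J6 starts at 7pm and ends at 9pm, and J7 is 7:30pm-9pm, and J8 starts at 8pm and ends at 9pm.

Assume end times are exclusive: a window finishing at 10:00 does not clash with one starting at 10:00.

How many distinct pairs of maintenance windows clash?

8

Sorted by start: J1, J3, J4, J2, J5, J6, J7, J8.
J3 starts before J1 ends → J1 and J3 overlap.
J4 starts after J1 ends, so J1 has no further overlaps.
J4 starts before J3 ends → J3 and J4 overlap.
J2 starts exactly when J3 ends (back-to-back, no overlap), so J3 has no further overlaps.
J2 starts before J4 ends → J4 and J2 overlap.
J5 starts before J4 ends → J4 and J5 overlap.
J6 starts after J4 ends, so J4 has no further overlaps.
J5 starts before J2 ends → J2 and J5 overlap.
J6 starts after J2 ends, so J2 has no further overlaps.
J6 starts after J5 ends, so J5 has no further overlaps.
J7 starts before J6 ends → J6 and J7 overlap.
J8 starts before J6 ends → J6 and J8 overlap.
J8 starts before J7 ends → J7 and J8 overlap.
Overlapping pairs: J1 & J3, J2 & J4, J2 & J5, J3 & J4, J4 & J5, J6 & J7, J6 & J8, J7 & J8 — 8 in total.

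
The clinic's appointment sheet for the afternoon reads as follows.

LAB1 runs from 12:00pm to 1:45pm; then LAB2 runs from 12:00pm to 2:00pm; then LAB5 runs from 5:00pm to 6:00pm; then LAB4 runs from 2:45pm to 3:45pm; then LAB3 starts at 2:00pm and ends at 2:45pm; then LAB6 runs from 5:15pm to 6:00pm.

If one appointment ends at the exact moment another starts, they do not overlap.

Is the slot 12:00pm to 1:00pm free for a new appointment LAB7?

No — it overlaps LAB1, LAB2

LAB1: starts 12:00pm before LAB7 ends 1:00pm, and ends 1:45pm after LAB7 starts 12:00pm → overlap.
LAB2: starts 12:00pm before LAB7 ends 1:00pm, and ends 2:00pm after LAB7 starts 12:00pm → overlap.
LAB3: starts 2:00pm at or after LAB7 ends 1:00pm → clear.
LAB4: starts 2:45pm at or after LAB7 ends 1:00pm → clear.
LAB5: starts 5:00pm at or after LAB7 ends 1:00pm → clear.
LAB6: starts 5:15pm at or after LAB7 ends 1:00pm → clear.
LAB7 overlaps LAB1, LAB2.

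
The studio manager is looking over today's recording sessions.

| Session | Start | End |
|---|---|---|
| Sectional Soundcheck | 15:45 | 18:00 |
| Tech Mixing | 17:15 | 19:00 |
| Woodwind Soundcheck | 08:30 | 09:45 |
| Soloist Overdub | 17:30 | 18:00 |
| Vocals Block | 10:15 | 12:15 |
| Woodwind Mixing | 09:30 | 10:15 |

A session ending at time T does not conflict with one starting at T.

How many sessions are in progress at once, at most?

Sweep the timeline, counting +1 at each start and −1 at each end (ends before starts at a tie):
08:30 start Woodwind Soundcheck → 1
09:30 start Woodwind Mixing → 2
09:45 end Woodwind Soundcheck → 1
10:15 end Woodwind Mixing → 0
10:15 start Vocals Block → 1
12:15 end Vocals Block → 0
15:45 start Sectional Soundcheck → 1
17:15 start Tech Mixing → 2
17:30 start Soloist Overdub → 3
18:00 end Sectional Soundcheck → 2
18:00 end Soloist Overdub → 1
19:00 end Tech Mixing → 0
Peak is 3, at 17:30 (Sectional Soundcheck, Soloist Overdub, Tech Mixing).

3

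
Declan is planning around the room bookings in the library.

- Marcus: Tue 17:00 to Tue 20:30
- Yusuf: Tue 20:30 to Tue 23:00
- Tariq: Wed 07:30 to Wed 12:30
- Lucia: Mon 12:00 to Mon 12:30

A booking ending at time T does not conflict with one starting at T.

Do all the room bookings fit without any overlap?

Sorted by start: Lucia, Marcus, Yusuf, Tariq.
Marcus starts after Lucia ends — done with Lucia.
Yusuf starts exactly when Marcus ends (back-to-back, no overlap) — done with Marcus.
Tariq starts after Yusuf ends.
Every pair is clear; the schedule has no overlaps.

Yes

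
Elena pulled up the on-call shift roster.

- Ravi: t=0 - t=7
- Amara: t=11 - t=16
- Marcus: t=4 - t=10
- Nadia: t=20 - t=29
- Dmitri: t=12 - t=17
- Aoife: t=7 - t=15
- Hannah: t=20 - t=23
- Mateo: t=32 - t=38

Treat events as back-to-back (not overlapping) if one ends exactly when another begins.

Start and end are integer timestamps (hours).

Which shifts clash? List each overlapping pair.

Check each pair: they overlap iff neither finishes before the other starts.
Sorted by start: Ravi, Marcus, Aoife, Amara, Dmitri, Nadia, Hannah, Mateo.
Marcus starts before Ravi ends → Ravi and Marcus overlap.
Aoife starts exactly when Ravi ends (back-to-back, no overlap), so nothing later overlaps Ravi either.
Aoife starts before Marcus ends → Marcus and Aoife overlap.
Amara starts after Marcus ends, so nothing later overlaps Marcus either.
Amara starts before Aoife ends → Aoife and Amara overlap.
Dmitri starts before Aoife ends → Aoife and Dmitri overlap.
Nadia starts after Aoife ends, so nothing later overlaps Aoife either.
Dmitri starts before Amara ends → Amara and Dmitri overlap.
Nadia starts after Amara ends, so nothing later overlaps Amara either.
Nadia starts after Dmitri ends, so nothing later overlaps Dmitri either.
Hannah starts before Nadia ends → Nadia and Hannah overlap.
Mateo starts after Nadia ends.
Mateo starts after Hannah ends.

Amara & Aoife, Amara & Dmitri, Aoife & Dmitri, Aoife & Marcus, Hannah & Nadia, Marcus & Ravi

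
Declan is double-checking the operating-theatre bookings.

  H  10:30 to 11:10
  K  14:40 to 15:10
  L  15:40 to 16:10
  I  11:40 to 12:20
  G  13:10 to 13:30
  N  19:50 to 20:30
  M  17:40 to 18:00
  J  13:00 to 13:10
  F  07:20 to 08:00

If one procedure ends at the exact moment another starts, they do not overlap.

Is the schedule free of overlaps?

Yes

Sorted by start: F, H, I, J, G, K, L, M, N.
H starts after F ends — done with F.
I starts after H ends — done with H.
J starts after I ends — done with I.
G starts exactly when J ends (back-to-back, no overlap) — done with J.
K starts after G ends — done with G.
L starts after K ends — done with K.
M starts after L ends — done with L.
N starts after M ends.
Every pair is clear; the schedule has no overlaps.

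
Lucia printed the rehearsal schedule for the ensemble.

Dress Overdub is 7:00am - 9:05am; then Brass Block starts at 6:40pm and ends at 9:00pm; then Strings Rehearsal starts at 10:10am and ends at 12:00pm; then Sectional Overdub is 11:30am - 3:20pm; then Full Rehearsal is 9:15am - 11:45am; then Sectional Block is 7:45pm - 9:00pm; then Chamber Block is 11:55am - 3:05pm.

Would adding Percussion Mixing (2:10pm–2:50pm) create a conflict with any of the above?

Dress Overdub: ends 9:05am at or before Percussion Mixing starts 2:10pm → clear.
Full Rehearsal: ends 11:45am at or before Percussion Mixing starts 2:10pm → clear.
Strings Rehearsal: ends 12:00pm at or before Percussion Mixing starts 2:10pm → clear.
Sectional Overdub: starts 11:30am before Percussion Mixing ends 2:50pm, and ends 3:20pm after Percussion Mixing starts 2:10pm → overlap.
Chamber Block: starts 11:55am before Percussion Mixing ends 2:50pm, and ends 3:05pm after Percussion Mixing starts 2:10pm → overlap.
Brass Block: starts 6:40pm at or after Percussion Mixing ends 2:50pm → clear.
Sectional Block: starts 7:45pm at or after Percussion Mixing ends 2:50pm → clear.
Percussion Mixing overlaps Chamber Block, Sectional Overdub.

Yes — it overlaps Chamber Block, Sectional Overdub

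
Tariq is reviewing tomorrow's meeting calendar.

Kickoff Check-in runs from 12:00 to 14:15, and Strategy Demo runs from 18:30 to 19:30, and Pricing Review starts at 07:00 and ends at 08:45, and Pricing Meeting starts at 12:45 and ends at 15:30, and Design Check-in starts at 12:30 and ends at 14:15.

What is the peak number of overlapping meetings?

Sweep the timeline, counting +1 at each start and −1 at each end (ends before starts at a tie):
07:00 start Pricing Review → 1
08:45 end Pricing Review → 0
12:00 start Kickoff Check-in → 1
12:30 start Design Check-in → 2
12:45 start Pricing Meeting → 3
14:15 end Design Check-in → 2
14:15 end Kickoff Check-in → 1
15:30 end Pricing Meeting → 0
18:30 start Strategy Demo → 1
19:30 end Strategy Demo → 0
Peak is 3, at 12:45 (Design Check-in, Kickoff Check-in, Pricing Meeting).

3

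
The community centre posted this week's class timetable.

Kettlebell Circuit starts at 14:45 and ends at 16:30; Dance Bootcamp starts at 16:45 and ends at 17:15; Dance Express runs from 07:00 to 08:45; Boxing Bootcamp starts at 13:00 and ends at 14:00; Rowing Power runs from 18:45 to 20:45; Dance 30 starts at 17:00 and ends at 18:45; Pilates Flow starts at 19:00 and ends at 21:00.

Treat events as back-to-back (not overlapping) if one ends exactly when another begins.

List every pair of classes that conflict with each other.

Dance 30 & Dance Bootcamp, Pilates Flow & Rowing Power

Sorted by start: Dance Express, Boxing Bootcamp, Kettlebell Circuit, Dance Bootcamp, Dance 30, Rowing Power, Pilates Flow.
Boxing Bootcamp starts after Dance Express ends; Dance Express is clear from here.
Kettlebell Circuit starts after Boxing Bootcamp ends; Boxing Bootcamp is clear from here.
Dance Bootcamp starts after Kettlebell Circuit ends; Kettlebell Circuit is clear from here.
Dance 30 starts before Dance Bootcamp ends → Dance Bootcamp and Dance 30 overlap.
Rowing Power starts after Dance Bootcamp ends; Dance Bootcamp is clear from here.
Rowing Power starts exactly when Dance 30 ends (back-to-back, no overlap); Dance 30 is clear from here.
Pilates Flow starts before Rowing Power ends → Rowing Power and Pilates Flow overlap.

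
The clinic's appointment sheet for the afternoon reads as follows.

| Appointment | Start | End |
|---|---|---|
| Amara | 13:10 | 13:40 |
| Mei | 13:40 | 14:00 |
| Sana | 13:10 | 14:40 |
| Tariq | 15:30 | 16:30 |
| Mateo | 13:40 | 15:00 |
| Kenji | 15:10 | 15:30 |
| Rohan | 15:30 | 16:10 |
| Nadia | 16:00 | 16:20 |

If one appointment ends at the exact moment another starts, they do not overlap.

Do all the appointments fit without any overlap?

No

Check each pair: they overlap iff neither finishes before the other starts.
Sorted by start: Amara, Sana, Mei, Mateo, Kenji, Tariq, Rohan, Nadia.
Sana starts before Amara ends → Amara and Sana overlap.
That's a conflict, so the schedule is not conflict-free.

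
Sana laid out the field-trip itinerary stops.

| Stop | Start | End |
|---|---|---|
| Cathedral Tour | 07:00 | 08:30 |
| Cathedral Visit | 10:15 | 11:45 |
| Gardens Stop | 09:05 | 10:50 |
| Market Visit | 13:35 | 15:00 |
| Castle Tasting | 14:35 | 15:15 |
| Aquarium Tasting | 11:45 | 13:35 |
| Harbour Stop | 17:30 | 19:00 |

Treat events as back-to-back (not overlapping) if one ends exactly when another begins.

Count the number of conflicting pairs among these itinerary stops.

2

Sorted by start: Cathedral Tour, Gardens Stop, Cathedral Visit, Aquarium Tasting, Market Visit, Castle Tasting, Harbour Stop.
Gardens Stop starts after Cathedral Tour ends, so nothing later overlaps Cathedral Tour either.
Cathedral Visit starts before Gardens Stop ends → Gardens Stop and Cathedral Visit overlap.
Aquarium Tasting starts after Gardens Stop ends, so nothing later overlaps Gardens Stop either.
Aquarium Tasting starts exactly when Cathedral Visit ends (back-to-back, no overlap), so nothing later overlaps Cathedral Visit either.
Market Visit starts exactly when Aquarium Tasting ends (back-to-back, no overlap), so nothing later overlaps Aquarium Tasting either.
Castle Tasting starts before Market Visit ends → Market Visit and Castle Tasting overlap.
Harbour Stop starts after Market Visit ends.
Harbour Stop starts after Castle Tasting ends.
Overlapping pairs: Castle Tasting & Market Visit, Cathedral Visit & Gardens Stop — 2 in total.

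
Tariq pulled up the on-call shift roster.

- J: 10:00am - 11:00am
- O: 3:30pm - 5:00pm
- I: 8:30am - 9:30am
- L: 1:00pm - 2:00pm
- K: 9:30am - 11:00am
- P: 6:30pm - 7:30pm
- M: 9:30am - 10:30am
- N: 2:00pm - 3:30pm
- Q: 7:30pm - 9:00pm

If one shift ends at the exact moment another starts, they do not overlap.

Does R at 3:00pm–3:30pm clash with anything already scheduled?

Yes — it overlaps N

I: ends 9:30am at or before R starts 3:00pm → clear.
K: ends 11:00am at or before R starts 3:00pm → clear.
M: ends 10:30am at or before R starts 3:00pm → clear.
J: ends 11:00am at or before R starts 3:00pm → clear.
L: ends 2:00pm at or before R starts 3:00pm → clear.
N: starts 2:00pm before R ends 3:30pm, and ends 3:30pm after R starts 3:00pm → overlap.
O: starts 3:30pm at or after R ends 3:30pm → clear.
P: starts 6:30pm at or after R ends 3:30pm → clear.
Q: starts 7:30pm at or after R ends 3:30pm → clear.
R overlaps N.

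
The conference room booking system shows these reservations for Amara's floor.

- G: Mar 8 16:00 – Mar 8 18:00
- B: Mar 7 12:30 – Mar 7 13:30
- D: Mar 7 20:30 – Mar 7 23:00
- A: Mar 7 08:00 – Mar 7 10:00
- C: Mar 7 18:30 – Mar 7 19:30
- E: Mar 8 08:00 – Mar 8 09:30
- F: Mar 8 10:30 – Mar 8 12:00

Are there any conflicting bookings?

No

Sorted by start: A, B, C, D, E, F, G.
B starts after A ends, so nothing later overlaps A either.
C starts after B ends, so nothing later overlaps B either.
D starts after C ends, so nothing later overlaps C either.
E starts after D ends, so nothing later overlaps D either.
F starts after E ends, so nothing later overlaps E either.
G starts after F ends.
Every pair is clear; the schedule has no overlaps.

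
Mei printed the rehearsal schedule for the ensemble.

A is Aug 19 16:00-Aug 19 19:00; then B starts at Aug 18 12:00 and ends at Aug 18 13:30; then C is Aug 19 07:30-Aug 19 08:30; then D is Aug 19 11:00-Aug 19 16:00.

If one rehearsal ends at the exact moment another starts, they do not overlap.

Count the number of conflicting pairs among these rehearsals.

Sorted by start: B, C, D, A.
C starts after B ends, so nothing later overlaps B either.
D starts after C ends, so nothing later overlaps C either.
A starts exactly when D ends (back-to-back, no overlap).
No pair overlaps.

0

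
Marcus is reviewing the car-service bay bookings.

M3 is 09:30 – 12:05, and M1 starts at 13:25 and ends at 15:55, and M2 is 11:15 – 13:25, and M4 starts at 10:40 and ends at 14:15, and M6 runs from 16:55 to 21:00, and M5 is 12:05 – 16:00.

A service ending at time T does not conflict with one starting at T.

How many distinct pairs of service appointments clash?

7

Sorted by start: M3, M4, M2, M5, M1, M6.
M4 starts before M3 ends → M3 and M4 overlap.
M2 starts before M3 ends → M3 and M2 overlap.
M5 starts exactly when M3 ends (back-to-back, no overlap), so nothing later overlaps M3 either.
M2 starts before M4 ends → M4 and M2 overlap.
M5 starts before M4 ends → M4 and M5 overlap.
M1 starts before M4 ends → M4 and M1 overlap.
M6 starts after M4 ends.
M5 starts before M2 ends → M2 and M5 overlap.
M1 starts exactly when M2 ends (back-to-back, no overlap), so nothing later overlaps M2 either.
M1 starts before M5 ends → M5 and M1 overlap.
M6 starts after M5 ends.
M6 starts after M1 ends.
Overlapping pairs: M1 & M4, M1 & M5, M2 & M3, M2 & M4, M2 & M5, M3 & M4, M4 & M5 — 7 in total.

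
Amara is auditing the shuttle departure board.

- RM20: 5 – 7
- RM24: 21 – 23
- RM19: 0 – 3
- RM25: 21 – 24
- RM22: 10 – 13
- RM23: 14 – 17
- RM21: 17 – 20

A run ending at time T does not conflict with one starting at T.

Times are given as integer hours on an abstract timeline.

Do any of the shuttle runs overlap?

Sorted by start: RM19, RM20, RM22, RM23, RM21, RM24, RM25.
RM20 starts after RM19 ends, so RM19 has no further overlaps.
RM22 starts after RM20 ends, so RM20 has no further overlaps.
RM23 starts after RM22 ends, so RM22 has no further overlaps.
RM21 starts exactly when RM23 ends (back-to-back, no overlap), so RM23 has no further overlaps.
RM24 starts after RM21 ends, so RM21 has no further overlaps.
RM25 starts before RM24 ends → RM24 and RM25 overlap.
That's a conflict, so the schedule is not conflict-free.

Yes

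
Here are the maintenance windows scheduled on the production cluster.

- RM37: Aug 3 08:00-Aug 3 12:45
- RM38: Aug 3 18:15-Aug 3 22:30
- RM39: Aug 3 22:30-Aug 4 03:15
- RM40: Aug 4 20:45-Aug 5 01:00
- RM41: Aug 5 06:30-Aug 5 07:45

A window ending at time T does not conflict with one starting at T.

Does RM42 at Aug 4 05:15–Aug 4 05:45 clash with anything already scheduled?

RM37: ends Aug 3 12:45 at or before RM42 starts Aug 4 05:15 → clear.
RM38: ends Aug 3 22:30 at or before RM42 starts Aug 4 05:15 → clear.
RM39: ends Aug 4 03:15 at or before RM42 starts Aug 4 05:15 → clear.
RM40: starts Aug 4 20:45 at or after RM42 ends Aug 4 05:45 → clear.
RM41: starts Aug 5 06:30 at or after RM42 ends Aug 4 05:45 → clear.

No — it doesn't clash with anything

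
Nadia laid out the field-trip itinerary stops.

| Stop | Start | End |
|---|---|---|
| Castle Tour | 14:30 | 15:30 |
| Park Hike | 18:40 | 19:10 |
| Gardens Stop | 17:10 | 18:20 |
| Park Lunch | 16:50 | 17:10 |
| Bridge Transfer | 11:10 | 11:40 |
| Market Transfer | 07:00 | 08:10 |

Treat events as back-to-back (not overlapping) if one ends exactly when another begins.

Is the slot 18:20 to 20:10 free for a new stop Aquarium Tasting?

Market Transfer: ends 08:10 at or before Aquarium Tasting starts 18:20 → clear.
Bridge Transfer: ends 11:40 at or before Aquarium Tasting starts 18:20 → clear.
Castle Tour: ends 15:30 at or before Aquarium Tasting starts 18:20 → clear.
Park Lunch: ends 17:10 at or before Aquarium Tasting starts 18:20 → clear.
Gardens Stop: ends 18:20 at or before Aquarium Tasting starts 18:20 → clear.
Park Hike: starts 18:40 before Aquarium Tasting ends 20:10, and ends 19:10 after Aquarium Tasting starts 18:20 → overlap.
Aquarium Tasting overlaps Park Hike.

No — it overlaps Park Hike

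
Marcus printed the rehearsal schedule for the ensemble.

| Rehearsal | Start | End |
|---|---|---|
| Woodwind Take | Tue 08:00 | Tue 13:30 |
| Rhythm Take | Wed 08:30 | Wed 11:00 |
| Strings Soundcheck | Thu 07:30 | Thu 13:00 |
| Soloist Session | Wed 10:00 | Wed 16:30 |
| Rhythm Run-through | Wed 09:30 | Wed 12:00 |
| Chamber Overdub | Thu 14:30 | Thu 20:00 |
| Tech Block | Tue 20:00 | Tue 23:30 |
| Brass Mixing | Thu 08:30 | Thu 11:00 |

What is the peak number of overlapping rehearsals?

Sweep the timeline, counting +1 at each start and −1 at each end (ends before starts at a tie):
Tue 08:00 start Woodwind Take → 1
Tue 13:30 end Woodwind Take → 0
Tue 20:00 start Tech Block → 1
Tue 23:30 end Tech Block → 0
Wed 08:30 start Rhythm Take → 1
Wed 09:30 start Rhythm Run-through → 2
Wed 10:00 start Soloist Session → 3
Wed 11:00 end Rhythm Take → 2
Wed 12:00 end Rhythm Run-through → 1
Wed 16:30 end Soloist Session → 0
Thu 07:30 start Strings Soundcheck → 1
Thu 08:30 start Brass Mixing → 2
Thu 11:00 end Brass Mixing → 1
Thu 13:00 end Strings Soundcheck → 0
Thu 14:30 start Chamber Overdub → 1
Thu 20:00 end Chamber Overdub → 0
Peak is 3, at Wed 10:00 (Rhythm Run-through, Rhythm Take, Soloist Session).

3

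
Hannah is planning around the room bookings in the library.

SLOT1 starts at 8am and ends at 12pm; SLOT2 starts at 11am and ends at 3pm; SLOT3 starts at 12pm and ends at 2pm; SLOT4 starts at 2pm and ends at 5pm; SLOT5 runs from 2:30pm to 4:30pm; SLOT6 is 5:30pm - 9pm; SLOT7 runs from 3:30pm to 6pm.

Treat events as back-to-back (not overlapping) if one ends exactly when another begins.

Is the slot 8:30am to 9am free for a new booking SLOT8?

No — it overlaps SLOT1

SLOT1: starts 8am before SLOT8 ends 9am, and ends 12pm after SLOT8 starts 8:30am → overlap.
SLOT2: starts 11am at or after SLOT8 ends 9am → clear.
SLOT3: starts 12pm at or after SLOT8 ends 9am → clear.
SLOT4: starts 2pm at or after SLOT8 ends 9am → clear.
SLOT5: starts 2:30pm at or after SLOT8 ends 9am → clear.
SLOT7: starts 3:30pm at or after SLOT8 ends 9am → clear.
SLOT6: starts 5:30pm at or after SLOT8 ends 9am → clear.
SLOT8 overlaps SLOT1.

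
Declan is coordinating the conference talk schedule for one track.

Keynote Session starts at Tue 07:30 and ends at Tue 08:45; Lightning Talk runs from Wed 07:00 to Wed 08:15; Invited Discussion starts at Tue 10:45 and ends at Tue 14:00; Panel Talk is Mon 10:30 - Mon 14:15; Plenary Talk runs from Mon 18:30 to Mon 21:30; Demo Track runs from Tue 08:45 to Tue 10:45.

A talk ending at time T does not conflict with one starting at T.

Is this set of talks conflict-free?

Two intervals overlap when each starts before the other ends.
Sorted by start: Panel Talk, Plenary Talk, Keynote Session, Demo Track, Invited Discussion, Lightning Talk.
Plenary Talk starts after Panel Talk ends — done with Panel Talk.
Keynote Session starts after Plenary Talk ends — done with Plenary Talk.
Demo Track starts exactly when Keynote Session ends (back-to-back, no overlap) — done with Keynote Session.
Invited Discussion starts exactly when Demo Track ends (back-to-back, no overlap) — done with Demo Track.
Lightning Talk starts after Invited Discussion ends.
Every pair is clear; the schedule has no overlaps.

Yes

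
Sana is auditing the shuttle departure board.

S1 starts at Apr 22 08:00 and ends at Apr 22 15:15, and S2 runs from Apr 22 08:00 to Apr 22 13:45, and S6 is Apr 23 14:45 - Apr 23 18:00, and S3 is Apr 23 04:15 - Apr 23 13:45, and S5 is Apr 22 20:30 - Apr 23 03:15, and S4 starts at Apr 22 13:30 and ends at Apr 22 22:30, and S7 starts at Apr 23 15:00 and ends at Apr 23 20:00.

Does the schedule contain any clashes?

Yes

Sorted by start: S1, S2, S4, S5, S3, S6, S7.
S2 starts before S1 ends → S1 and S2 overlap.
That's a conflict, so the schedule is not conflict-free.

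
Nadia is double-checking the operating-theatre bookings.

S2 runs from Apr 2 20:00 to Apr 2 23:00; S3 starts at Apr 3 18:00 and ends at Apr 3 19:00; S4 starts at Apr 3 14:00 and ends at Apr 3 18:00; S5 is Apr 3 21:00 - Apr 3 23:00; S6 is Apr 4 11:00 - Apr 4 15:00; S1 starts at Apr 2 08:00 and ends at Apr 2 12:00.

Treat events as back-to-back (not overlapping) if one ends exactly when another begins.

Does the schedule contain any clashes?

No

Sorted by start: S1, S2, S4, S3, S5, S6.
S2 starts after S1 ends — done with S1.
S4 starts after S2 ends — done with S2.
S3 starts exactly when S4 ends (back-to-back, no overlap) — done with S4.
S5 starts after S3 ends — done with S3.
S6 starts after S5 ends.
Every pair is clear; the schedule has no overlaps.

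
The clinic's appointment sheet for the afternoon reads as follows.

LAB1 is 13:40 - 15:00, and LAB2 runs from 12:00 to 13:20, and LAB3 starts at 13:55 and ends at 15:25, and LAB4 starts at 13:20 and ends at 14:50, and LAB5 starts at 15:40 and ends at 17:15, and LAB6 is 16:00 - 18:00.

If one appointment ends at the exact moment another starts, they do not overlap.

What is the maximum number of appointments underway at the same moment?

Sort all start/end points and keep a running count:
12:00 start LAB2 → 1
13:20 end LAB2 → 0
13:20 start LAB4 → 1
13:40 start LAB1 → 2
13:55 start LAB3 → 3
14:50 end LAB4 → 2
15:00 end LAB1 → 1
15:25 end LAB3 → 0
15:40 start LAB5 → 1
16:00 start LAB6 → 2
17:15 end LAB5 → 1
18:00 end LAB6 → 0
Peak is 3, at 13:55 (LAB1, LAB3, LAB4).

3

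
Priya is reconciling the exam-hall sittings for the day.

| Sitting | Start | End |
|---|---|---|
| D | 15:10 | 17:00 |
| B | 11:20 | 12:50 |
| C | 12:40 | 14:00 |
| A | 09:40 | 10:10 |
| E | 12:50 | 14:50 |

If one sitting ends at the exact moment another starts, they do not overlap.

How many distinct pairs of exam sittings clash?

2

Check each pair: they overlap iff neither finishes before the other starts.
Sorted by start: A, B, C, E, D.
B starts after A ends, so nothing later overlaps A either.
C starts before B ends → B and C overlap.
E starts exactly when B ends (back-to-back, no overlap), so nothing later overlaps B either.
E starts before C ends → C and E overlap.
D starts after C ends.
D starts after E ends.
Overlapping pairs: B & C, C & E — 2 in total.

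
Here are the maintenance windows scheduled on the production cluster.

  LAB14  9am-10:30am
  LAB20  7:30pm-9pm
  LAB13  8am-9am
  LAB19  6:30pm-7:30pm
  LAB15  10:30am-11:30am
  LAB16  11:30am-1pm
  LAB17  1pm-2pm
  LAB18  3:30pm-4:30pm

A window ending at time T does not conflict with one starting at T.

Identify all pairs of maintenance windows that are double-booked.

no overlapping pairs

Sorted by start: LAB13, LAB14, LAB15, LAB16, LAB17, LAB18, LAB19, LAB20.
LAB14 starts exactly when LAB13 ends (back-to-back, no overlap), so LAB13 has no further overlaps.
LAB15 starts exactly when LAB14 ends (back-to-back, no overlap), so LAB14 has no further overlaps.
LAB16 starts exactly when LAB15 ends (back-to-back, no overlap), so LAB15 has no further overlaps.
LAB17 starts exactly when LAB16 ends (back-to-back, no overlap), so LAB16 has no further overlaps.
LAB18 starts after LAB17 ends, so LAB17 has no further overlaps.
LAB19 starts after LAB18 ends, so LAB18 has no further overlaps.
LAB20 starts exactly when LAB19 ends (back-to-back, no overlap).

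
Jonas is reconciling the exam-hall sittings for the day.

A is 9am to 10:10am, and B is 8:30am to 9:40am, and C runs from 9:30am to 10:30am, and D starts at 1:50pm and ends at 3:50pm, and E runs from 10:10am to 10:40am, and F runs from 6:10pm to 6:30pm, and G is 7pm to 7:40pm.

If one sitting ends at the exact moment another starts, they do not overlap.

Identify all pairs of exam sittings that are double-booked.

Two intervals overlap when each starts before the other ends.
Sorted by start: B, A, C, E, D, F, G.
A starts before B ends → B and A overlap.
C starts before B ends → B and C overlap.
E starts after B ends — done with B.
C starts before A ends → A and C overlap.
E starts exactly when A ends (back-to-back, no overlap) — done with A.
E starts before C ends → C and E overlap.
D starts after C ends — done with C.
D starts after E ends — done with E.
F starts after D ends — done with D.
G starts after F ends.

A & B, A & C, B & C, C & E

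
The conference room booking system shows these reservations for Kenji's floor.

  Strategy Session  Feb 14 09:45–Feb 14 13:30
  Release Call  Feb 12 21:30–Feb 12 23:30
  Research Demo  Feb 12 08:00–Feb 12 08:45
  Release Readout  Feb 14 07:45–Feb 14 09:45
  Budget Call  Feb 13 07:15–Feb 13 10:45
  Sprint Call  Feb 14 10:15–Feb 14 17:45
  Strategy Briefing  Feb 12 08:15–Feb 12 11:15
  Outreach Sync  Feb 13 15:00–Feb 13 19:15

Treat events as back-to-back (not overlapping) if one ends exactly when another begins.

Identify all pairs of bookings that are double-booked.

Check each pair: they overlap iff neither finishes before the other starts.
Sorted by start: Research Demo, Strategy Briefing, Release Call, Budget Call, Outreach Sync, Release Readout, Strategy Session, Sprint Call.
Strategy Briefing starts before Research Demo ends → Research Demo and Strategy Briefing overlap.
Release Call starts after Research Demo ends, so Research Demo has no further overlaps.
Release Call starts after Strategy Briefing ends, so Strategy Briefing has no further overlaps.
Budget Call starts after Release Call ends, so Release Call has no further overlaps.
Outreach Sync starts after Budget Call ends, so Budget Call has no further overlaps.
Release Readout starts after Outreach Sync ends, so Outreach Sync has no further overlaps.
Strategy Session starts exactly when Release Readout ends (back-to-back, no overlap), so Release Readout has no further overlaps.
Sprint Call starts before Strategy Session ends → Strategy Session and Sprint Call overlap.

Research Demo & Strategy Briefing, Sprint Call & Strategy Session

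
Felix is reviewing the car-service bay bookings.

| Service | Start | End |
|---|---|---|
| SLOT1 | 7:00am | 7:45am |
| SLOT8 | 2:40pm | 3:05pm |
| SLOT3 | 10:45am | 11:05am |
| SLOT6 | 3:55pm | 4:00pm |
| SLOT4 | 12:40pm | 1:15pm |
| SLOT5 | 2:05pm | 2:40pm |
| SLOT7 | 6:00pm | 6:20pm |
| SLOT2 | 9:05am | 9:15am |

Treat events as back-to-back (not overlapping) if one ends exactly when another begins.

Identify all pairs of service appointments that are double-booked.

Two intervals overlap when each starts before the other ends.
Sorted by start: SLOT1, SLOT2, SLOT3, SLOT4, SLOT5, SLOT8, SLOT6, SLOT7.
SLOT2 starts after SLOT1 ends — done with SLOT1.
SLOT3 starts after SLOT2 ends — done with SLOT2.
SLOT4 starts after SLOT3 ends — done with SLOT3.
SLOT5 starts after SLOT4 ends — done with SLOT4.
SLOT8 starts exactly when SLOT5 ends (back-to-back, no overlap) — done with SLOT5.
SLOT6 starts after SLOT8 ends — done with SLOT8.
SLOT7 starts after SLOT6 ends.

none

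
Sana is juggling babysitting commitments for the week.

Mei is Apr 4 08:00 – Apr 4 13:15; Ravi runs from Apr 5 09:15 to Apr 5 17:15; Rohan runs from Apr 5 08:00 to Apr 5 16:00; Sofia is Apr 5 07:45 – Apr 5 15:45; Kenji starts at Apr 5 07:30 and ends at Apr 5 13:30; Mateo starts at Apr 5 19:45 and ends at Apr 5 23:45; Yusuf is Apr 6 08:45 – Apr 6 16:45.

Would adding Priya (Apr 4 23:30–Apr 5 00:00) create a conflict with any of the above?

Mei: ends Apr 4 13:15 at or before Priya starts Apr 4 23:30 → clear.
Kenji: starts Apr 5 07:30 at or after Priya ends Apr 5 00:00 → clear.
Sofia: starts Apr 5 07:45 at or after Priya ends Apr 5 00:00 → clear.
Rohan: starts Apr 5 08:00 at or after Priya ends Apr 5 00:00 → clear.
Ravi: starts Apr 5 09:15 at or after Priya ends Apr 5 00:00 → clear.
Mateo: starts Apr 5 19:45 at or after Priya ends Apr 5 00:00 → clear.
Yusuf: starts Apr 6 08:45 at or after Priya ends Apr 5 00:00 → clear.

No — it doesn't clash with anything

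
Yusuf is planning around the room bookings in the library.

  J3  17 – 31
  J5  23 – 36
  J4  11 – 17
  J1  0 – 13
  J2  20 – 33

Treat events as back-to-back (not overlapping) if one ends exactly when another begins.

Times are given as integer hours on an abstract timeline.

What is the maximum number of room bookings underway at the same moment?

3

Sweep the timeline, counting +1 at each start and −1 at each end (ends before starts at a tie):
0 start J1 → 1
11 start J4 → 2
13 end J1 → 1
17 end J4 → 0
17 start J3 → 1
20 start J2 → 2
23 start J5 → 3
31 end J3 → 2
33 end J2 → 1
36 end J5 → 0
Peak is 3, at 23 (J2, J3, J5).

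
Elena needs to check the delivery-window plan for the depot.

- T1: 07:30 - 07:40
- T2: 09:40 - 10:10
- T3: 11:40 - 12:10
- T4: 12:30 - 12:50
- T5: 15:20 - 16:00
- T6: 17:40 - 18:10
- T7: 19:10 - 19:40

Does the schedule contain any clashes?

No

Two intervals overlap when each starts before the other ends.
Sorted by start: T1, T2, T3, T4, T5, T6, T7.
T2 starts after T1 ends, so nothing later overlaps T1 either.
T3 starts after T2 ends, so nothing later overlaps T2 either.
T4 starts after T3 ends, so nothing later overlaps T3 either.
T5 starts after T4 ends, so nothing later overlaps T4 either.
T6 starts after T5 ends, so nothing later overlaps T5 either.
T7 starts after T6 ends.
Every pair is clear; the schedule has no overlaps.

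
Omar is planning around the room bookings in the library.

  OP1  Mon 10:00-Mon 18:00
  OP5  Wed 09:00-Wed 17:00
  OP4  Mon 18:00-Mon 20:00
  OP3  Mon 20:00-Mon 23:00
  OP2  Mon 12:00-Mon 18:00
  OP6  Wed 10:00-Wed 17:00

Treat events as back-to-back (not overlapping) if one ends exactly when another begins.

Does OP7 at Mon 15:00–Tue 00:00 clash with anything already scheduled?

OP1: starts Mon 10:00 before OP7 ends Tue 00:00, and ends Mon 18:00 after OP7 starts Mon 15:00 → overlap.
OP2: starts Mon 12:00 before OP7 ends Tue 00:00, and ends Mon 18:00 after OP7 starts Mon 15:00 → overlap.
OP4: starts Mon 18:00 before OP7 ends Tue 00:00, and ends Mon 20:00 after OP7 starts Mon 15:00 → overlap.
OP3: starts Mon 20:00 before OP7 ends Tue 00:00, and ends Mon 23:00 after OP7 starts Mon 15:00 → overlap.
OP5: starts Wed 09:00 at or after OP7 ends Tue 00:00 → clear.
OP6: starts Wed 10:00 at or after OP7 ends Tue 00:00 → clear.
OP7 overlaps OP1, OP2, OP3, OP4.

Yes — it overlaps OP1, OP2, OP3, OP4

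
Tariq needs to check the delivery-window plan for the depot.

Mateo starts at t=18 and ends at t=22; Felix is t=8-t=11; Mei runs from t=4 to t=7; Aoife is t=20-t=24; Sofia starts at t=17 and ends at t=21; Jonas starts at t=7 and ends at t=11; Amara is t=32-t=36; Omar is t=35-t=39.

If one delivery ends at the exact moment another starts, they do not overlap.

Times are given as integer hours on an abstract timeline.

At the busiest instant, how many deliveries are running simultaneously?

Walk through starts and ends in time order (an end at T is processed before a start at T):
t=4 start Mei → 1
t=7 end Mei → 0
t=7 start Jonas → 1
t=8 start Felix → 2
t=11 end Felix → 1
t=11 end Jonas → 0
t=17 start Sofia → 1
t=18 start Mateo → 2
t=20 start Aoife → 3
t=21 end Sofia → 2
t=22 end Mateo → 1
t=24 end Aoife → 0
t=32 start Amara → 1
t=35 start Omar → 2
t=36 end Amara → 1
t=39 end Omar → 0
Peak is 3, at t=20 (Aoife, Mateo, Sofia).

3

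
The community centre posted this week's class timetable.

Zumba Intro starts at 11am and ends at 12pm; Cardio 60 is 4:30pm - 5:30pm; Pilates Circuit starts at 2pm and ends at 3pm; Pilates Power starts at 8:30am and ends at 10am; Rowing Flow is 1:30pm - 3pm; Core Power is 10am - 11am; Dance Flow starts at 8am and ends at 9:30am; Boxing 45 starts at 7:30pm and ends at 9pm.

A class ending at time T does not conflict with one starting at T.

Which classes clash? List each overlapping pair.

Dance Flow & Pilates Power, Pilates Circuit & Rowing Flow

Sorted by start: Dance Flow, Pilates Power, Core Power, Zumba Intro, Rowing Flow, Pilates Circuit, Cardio 60, Boxing 45.
Pilates Power starts before Dance Flow ends → Dance Flow and Pilates Power overlap.
Core Power starts after Dance Flow ends; Dance Flow is clear from here.
Core Power starts exactly when Pilates Power ends (back-to-back, no overlap); Pilates Power is clear from here.
Zumba Intro starts exactly when Core Power ends (back-to-back, no overlap); Core Power is clear from here.
Rowing Flow starts after Zumba Intro ends; Zumba Intro is clear from here.
Pilates Circuit starts before Rowing Flow ends → Rowing Flow and Pilates Circuit overlap.
Cardio 60 starts after Rowing Flow ends; Rowing Flow is clear from here.
Cardio 60 starts after Pilates Circuit ends; Pilates Circuit is clear from here.
Boxing 45 starts after Cardio 60 ends.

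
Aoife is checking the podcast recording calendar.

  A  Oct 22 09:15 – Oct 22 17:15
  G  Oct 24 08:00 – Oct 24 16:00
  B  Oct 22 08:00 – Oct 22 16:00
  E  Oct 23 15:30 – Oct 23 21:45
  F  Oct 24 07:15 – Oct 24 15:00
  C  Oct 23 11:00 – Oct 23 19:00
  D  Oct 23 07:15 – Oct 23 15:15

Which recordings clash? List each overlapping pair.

A & B, C & D, C & E, F & G

Sorted by start: B, A, D, C, E, F, G.
A starts before B ends → B and A overlap.
D starts after B ends, so B has no further overlaps.
D starts after A ends, so A has no further overlaps.
C starts before D ends → D and C overlap.
E starts after D ends, so D has no further overlaps.
E starts before C ends → C and E overlap.
F starts after C ends, so C has no further overlaps.
F starts after E ends, so E has no further overlaps.
G starts before F ends → F and G overlap.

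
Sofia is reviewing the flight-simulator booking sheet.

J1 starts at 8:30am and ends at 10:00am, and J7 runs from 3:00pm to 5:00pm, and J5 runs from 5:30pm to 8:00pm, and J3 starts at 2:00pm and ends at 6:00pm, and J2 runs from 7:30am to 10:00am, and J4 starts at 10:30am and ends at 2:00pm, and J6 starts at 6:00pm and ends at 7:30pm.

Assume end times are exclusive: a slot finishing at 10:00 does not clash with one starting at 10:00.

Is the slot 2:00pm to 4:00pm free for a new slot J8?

No — it overlaps J3, J7

J2: ends 10:00am at or before J8 starts 2:00pm → clear.
J1: ends 10:00am at or before J8 starts 2:00pm → clear.
J4: ends 2:00pm at or before J8 starts 2:00pm → clear.
J3: starts 2:00pm before J8 ends 4:00pm, and ends 6:00pm after J8 starts 2:00pm → overlap.
J7: starts 3:00pm before J8 ends 4:00pm, and ends 5:00pm after J8 starts 2:00pm → overlap.
J5: starts 5:30pm at or after J8 ends 4:00pm → clear.
J6: starts 6:00pm at or after J8 ends 4:00pm → clear.
J8 overlaps J3, J7.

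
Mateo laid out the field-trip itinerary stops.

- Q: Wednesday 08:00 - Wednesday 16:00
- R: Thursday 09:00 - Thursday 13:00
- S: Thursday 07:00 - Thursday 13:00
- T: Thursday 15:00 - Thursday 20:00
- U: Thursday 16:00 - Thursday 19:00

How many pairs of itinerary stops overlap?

Sorted by start: Q, S, R, T, U.
S starts after Q ends, so Q has no further overlaps.
R starts before S ends → S and R overlap.
T starts after S ends, so S has no further overlaps.
T starts after R ends, so R has no further overlaps.
U starts before T ends → T and U overlap.
Overlapping pairs: R & S, T & U — 2 in total.

2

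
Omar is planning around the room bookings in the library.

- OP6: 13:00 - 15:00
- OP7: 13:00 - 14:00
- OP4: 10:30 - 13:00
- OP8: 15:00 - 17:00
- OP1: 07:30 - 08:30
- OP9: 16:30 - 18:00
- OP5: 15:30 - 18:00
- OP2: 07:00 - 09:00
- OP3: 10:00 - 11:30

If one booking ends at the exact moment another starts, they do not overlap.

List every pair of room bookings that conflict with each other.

OP1 & OP2, OP3 & OP4, OP5 & OP8, OP5 & OP9, OP6 & OP7, OP8 & OP9

Two intervals overlap when each starts before the other ends.
Sorted by start: OP2, OP1, OP3, OP4, OP6, OP7, OP8, OP5, OP9.
OP1 starts before OP2 ends → OP2 and OP1 overlap.
OP3 starts after OP2 ends, so OP2 has no further overlaps.
OP3 starts after OP1 ends, so OP1 has no further overlaps.
OP4 starts before OP3 ends → OP3 and OP4 overlap.
OP6 starts after OP3 ends, so OP3 has no further overlaps.
OP6 starts exactly when OP4 ends (back-to-back, no overlap), so OP4 has no further overlaps.
OP7 starts before OP6 ends → OP6 and OP7 overlap.
OP8 starts exactly when OP6 ends (back-to-back, no overlap), so OP6 has no further overlaps.
OP8 starts after OP7 ends, so OP7 has no further overlaps.
OP5 starts before OP8 ends → OP8 and OP5 overlap.
OP9 starts before OP8 ends → OP8 and OP9 overlap.
OP9 starts before OP5 ends → OP5 and OP9 overlap.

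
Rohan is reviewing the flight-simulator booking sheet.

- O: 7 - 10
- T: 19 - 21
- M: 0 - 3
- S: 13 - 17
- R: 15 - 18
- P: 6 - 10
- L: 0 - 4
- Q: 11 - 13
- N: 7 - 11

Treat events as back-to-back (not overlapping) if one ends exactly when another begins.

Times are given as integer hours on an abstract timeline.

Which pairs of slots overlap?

Sorted by start: L, M, P, N, O, Q, S, R, T.
M starts before L ends → L and M overlap.
P starts after L ends, so nothing later overlaps L either.
P starts after M ends, so nothing later overlaps M either.
N starts before P ends → P and N overlap.
O starts before P ends → P and O overlap.
Q starts after P ends, so nothing later overlaps P either.
O starts before N ends → N and O overlap.
Q starts exactly when N ends (back-to-back, no overlap), so nothing later overlaps N either.
Q starts after O ends, so nothing later overlaps O either.
S starts exactly when Q ends (back-to-back, no overlap), so nothing later overlaps Q either.
R starts before S ends → S and R overlap.
T starts after S ends.
T starts after R ends.

L & M, N & O, N & P, O & P, R & S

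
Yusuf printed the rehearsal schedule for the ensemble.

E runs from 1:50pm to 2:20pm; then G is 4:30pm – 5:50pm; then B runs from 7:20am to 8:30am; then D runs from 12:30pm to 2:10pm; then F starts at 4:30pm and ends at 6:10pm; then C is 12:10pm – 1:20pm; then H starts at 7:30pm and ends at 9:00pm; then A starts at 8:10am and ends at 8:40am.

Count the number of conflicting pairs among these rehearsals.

4

Sorted by start: B, A, C, D, E, F, G, H.
A starts before B ends → B and A overlap.
C starts after B ends; B is clear from here.
C starts after A ends; A is clear from here.
D starts before C ends → C and D overlap.
E starts after C ends; C is clear from here.
E starts before D ends → D and E overlap.
F starts after D ends; D is clear from here.
F starts after E ends; E is clear from here.
G starts before F ends → F and G overlap.
H starts after F ends.
H starts after G ends.
Overlapping pairs: A & B, C & D, D & E, F & G — 4 in total.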